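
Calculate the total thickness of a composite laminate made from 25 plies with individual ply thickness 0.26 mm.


h = n * t_ply = 25 * 0.26 = 6.5 mm

6.5 mm


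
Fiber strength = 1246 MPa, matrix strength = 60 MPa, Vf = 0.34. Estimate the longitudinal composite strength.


sigma_1 = sigma_f*Vf + sigma_m*(1-Vf) = 1246*0.34 + 60*0.66 = 463.2 MPa

463.2 MPa


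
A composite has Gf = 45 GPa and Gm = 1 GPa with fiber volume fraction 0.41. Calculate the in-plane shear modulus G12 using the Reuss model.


1/G12 = Vf/Gf + (1-Vf)/Gm = 0.41/45 + 0.59/1
G12 = 1.67 GPa

1.67 GPa


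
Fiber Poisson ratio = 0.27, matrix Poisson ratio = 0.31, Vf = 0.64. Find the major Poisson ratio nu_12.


nu_12 = nu_f*Vf + nu_m*(1-Vf) = 0.27*0.64 + 0.31*0.36 = 0.2844

0.2844


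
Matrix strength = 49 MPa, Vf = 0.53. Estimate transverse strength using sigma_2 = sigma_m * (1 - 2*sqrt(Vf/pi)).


factor = 1 - 2*sqrt(0.53/pi) = 0.1785
sigma_2 = 49 * 0.1785 = 8.75 MPa

8.75 MPa


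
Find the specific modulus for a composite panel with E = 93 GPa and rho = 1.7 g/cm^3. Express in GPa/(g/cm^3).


Specific stiffness = E/rho = 93/1.7 = 54.7 GPa/(g/cm^3)

54.7 GPa/(g/cm^3)


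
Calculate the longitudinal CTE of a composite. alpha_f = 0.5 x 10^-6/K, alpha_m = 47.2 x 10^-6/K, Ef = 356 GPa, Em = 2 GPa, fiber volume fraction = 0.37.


E1 = Ef*Vf + Em*(1-Vf) = 132.98
alpha_1 = (alpha_f*Ef*Vf + alpha_m*Em*(1-Vf))/E1 = 0.94 x 10^-6/K

0.94 x 10^-6/K


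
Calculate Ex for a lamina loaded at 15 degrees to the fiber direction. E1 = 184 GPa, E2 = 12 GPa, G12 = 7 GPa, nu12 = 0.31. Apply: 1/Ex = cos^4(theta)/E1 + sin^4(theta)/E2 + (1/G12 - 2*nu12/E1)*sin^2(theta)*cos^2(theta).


cos^4(15) = 0.870513, sin^4(15) = 0.004487, sin^2(15)*cos^2(15) = 0.0625
1/G12 - 2*nu12/E1 = 1/7 - 2*0.31/184 = 0.139488 GPa^-1
1/Ex = 0.870513/184 + 0.004487/12 + 0.139488*0.0625 = 0.013823 GPa^-1
Ex = 72.34 GPa

72.34 GPa


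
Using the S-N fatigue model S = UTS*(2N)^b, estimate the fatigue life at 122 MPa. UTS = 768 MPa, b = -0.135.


N = 0.5 * (S/UTS)^(1/b) = 0.5 * (122/768)^(1/-0.135) = 414475.4525 cycles

414475.4525 cycles


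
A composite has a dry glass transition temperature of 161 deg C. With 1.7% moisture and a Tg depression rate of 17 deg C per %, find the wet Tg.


Tg_wet = Tg_dry - k*moisture = 161 - 17*1.7 = 132.1 deg C

132.1 deg C


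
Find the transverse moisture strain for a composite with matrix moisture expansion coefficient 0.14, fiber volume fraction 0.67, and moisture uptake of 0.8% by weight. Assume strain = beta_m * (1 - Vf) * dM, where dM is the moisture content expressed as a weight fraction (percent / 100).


dM = 0.8/100 = 0.008
strain = beta_m * (1-Vf) * dM = 0.14 * 0.33 * 0.008 = 0.0003696

0.0003696


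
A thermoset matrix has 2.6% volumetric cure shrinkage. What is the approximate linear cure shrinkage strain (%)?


Linear shrinkage ≈ vol_shrink/3 = 2.6/3 = 0.867%

0.867%


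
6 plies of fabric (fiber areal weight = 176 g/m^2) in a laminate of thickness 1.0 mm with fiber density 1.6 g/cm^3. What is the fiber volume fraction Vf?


Vf = n * FAW / (rho_f * h * 1000) = 6 * 176 / (1.6 * 1.0 * 1000) = 0.66

0.66


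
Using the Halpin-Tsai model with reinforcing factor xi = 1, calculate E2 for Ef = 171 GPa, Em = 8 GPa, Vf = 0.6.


eta = (Ef/Em - 1)/(Ef/Em + xi) = (21.375 - 1)/(21.375 + 1) = 0.9106
E2 = Em*(1+xi*eta*Vf)/(1-eta*Vf) = 27.27 GPa

27.27 GPa


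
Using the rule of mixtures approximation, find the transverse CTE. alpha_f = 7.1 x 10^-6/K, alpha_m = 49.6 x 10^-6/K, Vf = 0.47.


alpha_2 = alpha_f*Vf + alpha_m*(1-Vf) = 7.1*0.47 + 49.6*0.53 = 29.6 x 10^-6/K

29.6 x 10^-6/K


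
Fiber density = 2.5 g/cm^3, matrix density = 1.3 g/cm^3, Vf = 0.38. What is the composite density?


rho_c = rho_f*Vf + rho_m*(1-Vf) = 2.5*0.38 + 1.3*0.62 = 1.756 g/cm^3

1.756 g/cm^3


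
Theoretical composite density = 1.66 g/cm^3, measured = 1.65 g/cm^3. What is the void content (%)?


Void% = (rho_theo - rho_actual)/rho_theo * 100 = (1.66 - 1.65)/1.66 * 100 = 0.6%

0.6%


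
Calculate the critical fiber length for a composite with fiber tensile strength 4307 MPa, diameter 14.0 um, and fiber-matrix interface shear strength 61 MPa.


Lc = sigma_f * d / (2 * tau_i) = 4307 * 14.0 / (2 * 61) = 494.2 um

494.2 um


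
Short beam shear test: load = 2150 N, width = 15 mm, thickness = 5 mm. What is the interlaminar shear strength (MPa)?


ILSS = 3F/(4bh) = 3*2150/(4*15*5) = 21.5 MPa

21.5 MPa


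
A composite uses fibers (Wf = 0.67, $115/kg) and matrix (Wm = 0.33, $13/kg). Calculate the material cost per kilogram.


Cost = cost_f*Wf + cost_m*Wm = 115*0.67 + 13*0.33 = $81.34/kg

$81.34/kg


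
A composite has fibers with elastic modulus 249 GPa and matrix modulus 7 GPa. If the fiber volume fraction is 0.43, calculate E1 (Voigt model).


E1 = Ef*Vf + Em*(1-Vf) = 249*0.43 + 7*0.57 = 111.06 GPa

111.06 GPa


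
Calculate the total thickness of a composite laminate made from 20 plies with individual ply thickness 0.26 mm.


h = n * t_ply = 20 * 0.26 = 5.2 mm

5.2 mm


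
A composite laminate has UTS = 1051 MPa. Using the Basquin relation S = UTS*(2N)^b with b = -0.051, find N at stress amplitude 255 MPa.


N = 0.5 * (S/UTS)^(1/b) = 0.5 * (255/1051)^(1/-0.051) = 5.7414e+11 cycles

5.7414e+11 cycles


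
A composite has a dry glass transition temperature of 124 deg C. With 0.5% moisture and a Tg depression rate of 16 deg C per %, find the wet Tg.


Tg_wet = Tg_dry - k*moisture = 124 - 16*0.5 = 116.0 deg C

116.0 deg C


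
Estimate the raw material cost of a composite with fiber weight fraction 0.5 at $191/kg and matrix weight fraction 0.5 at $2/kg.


Cost = cost_f*Wf + cost_m*Wm = 191*0.5 + 2*0.5 = $96.5/kg

$96.5/kg


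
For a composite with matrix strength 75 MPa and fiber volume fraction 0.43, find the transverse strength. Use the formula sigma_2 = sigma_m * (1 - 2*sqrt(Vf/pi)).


factor = 1 - 2*sqrt(0.43/pi) = 0.2601
sigma_2 = 75 * 0.2601 = 19.51 MPa

19.51 MPa


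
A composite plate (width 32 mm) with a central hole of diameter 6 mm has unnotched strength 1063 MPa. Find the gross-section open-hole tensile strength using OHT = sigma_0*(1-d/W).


OHT = sigma_0*(1-d/W) = 1063*(1-6/32) = 863.7 MPa

863.7 MPa


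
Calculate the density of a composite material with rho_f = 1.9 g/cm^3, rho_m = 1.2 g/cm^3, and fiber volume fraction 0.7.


rho_c = rho_f*Vf + rho_m*(1-Vf) = 1.9*0.7 + 1.2*0.3 = 1.69 g/cm^3

1.69 g/cm^3


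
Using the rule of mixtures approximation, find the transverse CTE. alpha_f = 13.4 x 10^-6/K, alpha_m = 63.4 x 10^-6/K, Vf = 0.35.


alpha_2 = alpha_f*Vf + alpha_m*(1-Vf) = 13.4*0.35 + 63.4*0.65 = 45.9 x 10^-6/K

45.9 x 10^-6/K


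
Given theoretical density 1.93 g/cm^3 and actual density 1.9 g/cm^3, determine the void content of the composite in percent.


Void% = (rho_theo - rho_actual)/rho_theo * 100 = (1.93 - 1.9)/1.93 * 100 = 1.55%

1.55%


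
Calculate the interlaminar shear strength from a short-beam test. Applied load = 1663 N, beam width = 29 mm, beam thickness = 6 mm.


ILSS = 3F/(4bh) = 3*1663/(4*29*6) = 7.17 MPa

7.17 MPa


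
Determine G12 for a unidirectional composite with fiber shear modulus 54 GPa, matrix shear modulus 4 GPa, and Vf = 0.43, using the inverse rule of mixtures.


1/G12 = Vf/Gf + (1-Vf)/Gm = 0.43/54 + 0.57/4
G12 = 6.65 GPa

6.65 GPa


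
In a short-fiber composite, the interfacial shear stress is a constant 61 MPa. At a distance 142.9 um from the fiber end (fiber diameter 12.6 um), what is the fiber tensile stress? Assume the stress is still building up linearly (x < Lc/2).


Force balance: sigma_f * (pi*d^2/4) = tau * (pi*d) * x  ->  sigma_f = 4 * tau * x / d
sigma_f = 4 * 61 * 142.9 / 12.6 = 2767.3 MPa

2767.3 MPa


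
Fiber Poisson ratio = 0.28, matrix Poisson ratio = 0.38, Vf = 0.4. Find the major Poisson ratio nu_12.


nu_12 = nu_f*Vf + nu_m*(1-Vf) = 0.28*0.4 + 0.38*0.6 = 0.34

0.34


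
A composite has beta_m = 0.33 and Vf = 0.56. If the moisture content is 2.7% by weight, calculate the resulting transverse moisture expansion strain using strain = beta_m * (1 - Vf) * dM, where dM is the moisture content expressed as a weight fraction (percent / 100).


dM = 2.7/100 = 0.027
strain = beta_m * (1-Vf) * dM = 0.33 * 0.44 * 0.027 = 0.0039204

0.0039204


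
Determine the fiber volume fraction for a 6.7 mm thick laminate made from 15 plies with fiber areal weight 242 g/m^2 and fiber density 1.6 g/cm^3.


Vf = n * FAW / (rho_f * h * 1000) = 15 * 242 / (1.6 * 6.7 * 1000) = 0.3386

0.3386


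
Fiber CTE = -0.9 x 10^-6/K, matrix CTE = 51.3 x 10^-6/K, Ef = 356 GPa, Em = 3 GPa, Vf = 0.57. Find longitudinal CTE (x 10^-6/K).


E1 = Ef*Vf + Em*(1-Vf) = 204.21
alpha_1 = (alpha_f*Ef*Vf + alpha_m*Em*(1-Vf))/E1 = -0.57 x 10^-6/K

-0.57 x 10^-6/K


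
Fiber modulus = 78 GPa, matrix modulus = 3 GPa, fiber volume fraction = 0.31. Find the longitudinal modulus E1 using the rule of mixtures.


E1 = Ef*Vf + Em*(1-Vf) = 78*0.31 + 3*0.69 = 26.25 GPa

26.25 GPa


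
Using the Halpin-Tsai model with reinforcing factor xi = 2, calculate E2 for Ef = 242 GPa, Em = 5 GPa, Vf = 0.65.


eta = (Ef/Em - 1)/(Ef/Em + xi) = (48.4 - 1)/(48.4 + 2) = 0.9405
E2 = Em*(1+xi*eta*Vf)/(1-eta*Vf) = 28.59 GPa

28.59 GPa


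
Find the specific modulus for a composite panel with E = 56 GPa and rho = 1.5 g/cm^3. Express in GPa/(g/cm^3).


Specific stiffness = E/rho = 56/1.5 = 37.3 GPa/(g/cm^3)

37.3 GPa/(g/cm^3)


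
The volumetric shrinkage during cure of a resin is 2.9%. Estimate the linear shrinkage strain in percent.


Linear shrinkage ≈ vol_shrink/3 = 2.9/3 = 0.967%

0.967%


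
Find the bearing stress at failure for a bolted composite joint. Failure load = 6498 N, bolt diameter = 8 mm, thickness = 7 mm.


sigma_br = F/(d*h) = 6498/(8*7) = 116.0 MPa

116.0 MPa


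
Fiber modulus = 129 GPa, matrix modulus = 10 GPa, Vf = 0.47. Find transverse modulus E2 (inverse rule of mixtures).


1/E2 = Vf/Ef + (1-Vf)/Em = 0.47/129 + 0.53/10
E2 = 17.65 GPa

17.65 GPa


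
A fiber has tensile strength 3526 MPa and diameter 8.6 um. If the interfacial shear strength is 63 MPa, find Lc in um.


Lc = sigma_f * d / (2 * tau_i) = 3526 * 8.6 / (2 * 63) = 240.7 um

240.7 um


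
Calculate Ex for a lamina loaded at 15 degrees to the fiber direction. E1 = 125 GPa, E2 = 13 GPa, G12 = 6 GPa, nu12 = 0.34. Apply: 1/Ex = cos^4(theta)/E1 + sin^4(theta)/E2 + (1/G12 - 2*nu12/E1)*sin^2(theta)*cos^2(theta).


cos^4(15) = 0.870513, sin^4(15) = 0.004487, sin^2(15)*cos^2(15) = 0.0625
1/G12 - 2*nu12/E1 = 1/6 - 2*0.34/125 = 0.161227 GPa^-1
1/Ex = 0.870513/125 + 0.004487/13 + 0.161227*0.0625 = 0.0173859 GPa^-1
Ex = 57.52 GPa

57.52 GPa


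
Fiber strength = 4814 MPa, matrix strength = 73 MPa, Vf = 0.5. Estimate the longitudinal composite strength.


sigma_1 = sigma_f*Vf + sigma_m*(1-Vf) = 4814*0.5 + 73*0.5 = 2443.5 MPa

2443.5 MPa


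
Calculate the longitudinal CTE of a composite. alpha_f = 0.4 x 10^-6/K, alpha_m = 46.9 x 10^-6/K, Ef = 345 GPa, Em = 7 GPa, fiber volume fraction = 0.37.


E1 = Ef*Vf + Em*(1-Vf) = 132.06
alpha_1 = (alpha_f*Ef*Vf + alpha_m*Em*(1-Vf))/E1 = 1.95 x 10^-6/K

1.95 x 10^-6/K


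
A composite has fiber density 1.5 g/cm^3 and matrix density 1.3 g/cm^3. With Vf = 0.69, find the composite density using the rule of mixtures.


rho_c = rho_f*Vf + rho_m*(1-Vf) = 1.5*0.69 + 1.3*0.31 = 1.438 g/cm^3

1.438 g/cm^3


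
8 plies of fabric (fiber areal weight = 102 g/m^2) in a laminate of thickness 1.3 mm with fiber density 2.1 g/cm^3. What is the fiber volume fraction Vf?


Vf = n * FAW / (rho_f * h * 1000) = 8 * 102 / (2.1 * 1.3 * 1000) = 0.2989

0.2989


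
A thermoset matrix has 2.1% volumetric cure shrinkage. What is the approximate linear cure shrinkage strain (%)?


Linear shrinkage ≈ vol_shrink/3 = 2.1/3 = 0.7%

0.7%


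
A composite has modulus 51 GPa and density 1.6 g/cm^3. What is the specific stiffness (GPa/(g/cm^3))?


Specific stiffness = E/rho = 51/1.6 = 31.9 GPa/(g/cm^3)

31.9 GPa/(g/cm^3)


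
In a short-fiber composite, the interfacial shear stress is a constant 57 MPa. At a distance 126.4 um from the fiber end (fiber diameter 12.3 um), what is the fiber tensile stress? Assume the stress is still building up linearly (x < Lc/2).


Force balance: sigma_f * (pi*d^2/4) = tau * (pi*d) * x  ->  sigma_f = 4 * tau * x / d
sigma_f = 4 * 57 * 126.4 / 12.3 = 2343.0 MPa

2343.0 MPa


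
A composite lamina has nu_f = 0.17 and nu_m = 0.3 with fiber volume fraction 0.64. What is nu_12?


nu_12 = nu_f*Vf + nu_m*(1-Vf) = 0.17*0.64 + 0.3*0.36 = 0.2168

0.2168


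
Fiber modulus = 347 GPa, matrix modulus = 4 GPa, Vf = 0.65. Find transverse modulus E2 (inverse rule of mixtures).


1/E2 = Vf/Ef + (1-Vf)/Em = 0.65/347 + 0.35/4
E2 = 11.19 GPa

11.19 GPa


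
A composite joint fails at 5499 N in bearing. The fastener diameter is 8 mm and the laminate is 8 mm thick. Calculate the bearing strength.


sigma_br = F/(d*h) = 5499/(8*8) = 85.9 MPa

85.9 MPa


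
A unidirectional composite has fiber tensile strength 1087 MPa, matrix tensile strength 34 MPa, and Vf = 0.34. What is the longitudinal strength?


sigma_1 = sigma_f*Vf + sigma_m*(1-Vf) = 1087*0.34 + 34*0.66 = 392.0 MPa

392.0 MPa


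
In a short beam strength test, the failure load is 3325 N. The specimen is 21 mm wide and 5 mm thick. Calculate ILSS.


ILSS = 3F/(4bh) = 3*3325/(4*21*5) = 23.75 MPa

23.75 MPa


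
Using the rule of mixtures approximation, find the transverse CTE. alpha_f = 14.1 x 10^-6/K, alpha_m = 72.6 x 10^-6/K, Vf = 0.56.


alpha_2 = alpha_f*Vf + alpha_m*(1-Vf) = 14.1*0.56 + 72.6*0.44 = 39.8 x 10^-6/K

39.8 x 10^-6/K


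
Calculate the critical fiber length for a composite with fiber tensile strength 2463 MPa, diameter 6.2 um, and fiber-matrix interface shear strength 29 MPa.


Lc = sigma_f * d / (2 * tau_i) = 2463 * 6.2 / (2 * 29) = 263.3 um

263.3 um


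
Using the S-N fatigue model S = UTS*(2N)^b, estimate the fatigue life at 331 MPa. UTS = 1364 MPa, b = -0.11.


N = 0.5 * (S/UTS)^(1/b) = 0.5 * (331/1364)^(1/-0.11) = 194874.6040 cycles

194874.6040 cycles


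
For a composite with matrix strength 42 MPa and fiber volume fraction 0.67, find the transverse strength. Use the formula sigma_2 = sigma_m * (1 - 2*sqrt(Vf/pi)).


factor = 1 - 2*sqrt(0.67/pi) = 0.0764
sigma_2 = 42 * 0.0764 = 3.21 MPa

3.21 MPa


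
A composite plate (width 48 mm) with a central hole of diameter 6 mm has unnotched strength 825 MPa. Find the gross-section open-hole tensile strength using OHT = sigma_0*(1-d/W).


OHT = sigma_0*(1-d/W) = 825*(1-6/48) = 721.9 MPa

721.9 MPa


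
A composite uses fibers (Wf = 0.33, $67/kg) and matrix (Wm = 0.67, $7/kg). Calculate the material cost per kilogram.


Cost = cost_f*Wf + cost_m*Wm = 67*0.33 + 7*0.67 = $26.8/kg

$26.8/kg


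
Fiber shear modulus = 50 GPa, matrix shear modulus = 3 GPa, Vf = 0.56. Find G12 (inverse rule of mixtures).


1/G12 = Vf/Gf + (1-Vf)/Gm = 0.56/50 + 0.44/3
G12 = 6.33 GPa

6.33 GPa


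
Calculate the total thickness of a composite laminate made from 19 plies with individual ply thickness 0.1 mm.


h = n * t_ply = 19 * 0.1 = 1.9 mm

1.9 mm


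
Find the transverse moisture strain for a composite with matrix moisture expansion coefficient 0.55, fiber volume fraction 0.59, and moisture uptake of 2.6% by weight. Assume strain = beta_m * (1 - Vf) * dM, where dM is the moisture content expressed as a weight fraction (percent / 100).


dM = 2.6/100 = 0.026
strain = beta_m * (1-Vf) * dM = 0.55 * 0.41 * 0.026 = 0.005863

0.005863


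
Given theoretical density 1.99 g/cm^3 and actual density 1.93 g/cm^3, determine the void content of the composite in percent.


Void% = (rho_theo - rho_actual)/rho_theo * 100 = (1.99 - 1.93)/1.99 * 100 = 3.02%

3.02%


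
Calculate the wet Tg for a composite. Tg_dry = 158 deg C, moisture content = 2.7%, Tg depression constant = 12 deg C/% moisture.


Tg_wet = Tg_dry - k*moisture = 158 - 12*2.7 = 125.6 deg C

125.6 deg C


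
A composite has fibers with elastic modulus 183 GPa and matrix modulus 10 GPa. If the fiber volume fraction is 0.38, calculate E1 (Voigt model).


E1 = Ef*Vf + Em*(1-Vf) = 183*0.38 + 10*0.62 = 75.74 GPa

75.74 GPa


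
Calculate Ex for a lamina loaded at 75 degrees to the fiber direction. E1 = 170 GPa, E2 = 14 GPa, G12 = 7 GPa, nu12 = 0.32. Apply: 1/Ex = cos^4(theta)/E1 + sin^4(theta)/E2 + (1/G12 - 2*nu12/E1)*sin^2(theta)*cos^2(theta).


cos^4(75) = 0.004487, sin^4(75) = 0.870513, sin^2(75)*cos^2(75) = 0.0625
1/G12 - 2*nu12/E1 = 1/7 - 2*0.32/170 = 0.139092 GPa^-1
1/Ex = 0.004487/170 + 0.870513/14 + 0.139092*0.0625 = 0.0708992 GPa^-1
Ex = 14.1 GPa

14.1 GPa


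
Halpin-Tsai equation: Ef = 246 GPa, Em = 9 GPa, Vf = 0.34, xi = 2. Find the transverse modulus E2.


eta = (Ef/Em - 1)/(Ef/Em + xi) = (27.3333 - 1)/(27.3333 + 2) = 0.8977
E2 = Em*(1+xi*eta*Vf)/(1-eta*Vf) = 20.86 GPa

20.86 GPa


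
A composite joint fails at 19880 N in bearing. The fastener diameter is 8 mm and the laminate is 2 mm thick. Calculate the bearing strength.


sigma_br = F/(d*h) = 19880/(8*2) = 1242.5 MPa

1242.5 MPa


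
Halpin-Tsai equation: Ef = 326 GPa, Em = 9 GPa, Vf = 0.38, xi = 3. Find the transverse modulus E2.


eta = (Ef/Em - 1)/(Ef/Em + xi) = (36.2222 - 1)/(36.2222 + 3) = 0.898
E2 = Em*(1+xi*eta*Vf)/(1-eta*Vf) = 27.65 GPa

27.65 GPa


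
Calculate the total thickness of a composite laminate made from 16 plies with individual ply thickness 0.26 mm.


h = n * t_ply = 16 * 0.26 = 4.16 mm

4.16 mm


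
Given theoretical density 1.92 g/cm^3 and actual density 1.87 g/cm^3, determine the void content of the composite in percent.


Void% = (rho_theo - rho_actual)/rho_theo * 100 = (1.92 - 1.87)/1.92 * 100 = 2.6%

2.6%


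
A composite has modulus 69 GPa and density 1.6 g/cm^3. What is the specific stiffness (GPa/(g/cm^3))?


Specific stiffness = E/rho = 69/1.6 = 43.1 GPa/(g/cm^3)

43.1 GPa/(g/cm^3)


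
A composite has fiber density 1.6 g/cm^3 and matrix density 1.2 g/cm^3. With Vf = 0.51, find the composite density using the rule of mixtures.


rho_c = rho_f*Vf + rho_m*(1-Vf) = 1.6*0.51 + 1.2*0.49 = 1.404 g/cm^3

1.404 g/cm^3


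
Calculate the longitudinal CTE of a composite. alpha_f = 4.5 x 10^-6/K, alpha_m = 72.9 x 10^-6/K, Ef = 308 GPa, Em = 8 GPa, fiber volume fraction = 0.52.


E1 = Ef*Vf + Em*(1-Vf) = 164.0
alpha_1 = (alpha_f*Ef*Vf + alpha_m*Em*(1-Vf))/E1 = 6.1 x 10^-6/K

6.1 x 10^-6/K


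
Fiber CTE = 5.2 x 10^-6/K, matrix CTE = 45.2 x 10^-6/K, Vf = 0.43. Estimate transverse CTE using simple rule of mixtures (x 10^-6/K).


alpha_2 = alpha_f*Vf + alpha_m*(1-Vf) = 5.2*0.43 + 45.2*0.57 = 28.0 x 10^-6/K

28.0 x 10^-6/K


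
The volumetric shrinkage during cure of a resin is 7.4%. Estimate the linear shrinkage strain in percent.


Linear shrinkage ≈ vol_shrink/3 = 7.4/3 = 2.467%

2.467%


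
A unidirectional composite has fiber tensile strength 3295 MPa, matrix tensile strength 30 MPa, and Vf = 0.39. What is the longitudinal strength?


sigma_1 = sigma_f*Vf + sigma_m*(1-Vf) = 3295*0.39 + 30*0.61 = 1303.4 MPa

1303.4 MPa


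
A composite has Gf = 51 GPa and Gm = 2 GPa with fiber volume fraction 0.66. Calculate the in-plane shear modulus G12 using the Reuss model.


1/G12 = Vf/Gf + (1-Vf)/Gm = 0.66/51 + 0.34/2
G12 = 5.47 GPa

5.47 GPa


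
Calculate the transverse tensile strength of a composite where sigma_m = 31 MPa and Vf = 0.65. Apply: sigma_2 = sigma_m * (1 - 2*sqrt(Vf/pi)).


factor = 1 - 2*sqrt(0.65/pi) = 0.0903
sigma_2 = 31 * 0.0903 = 2.8 MPa

2.8 MPa


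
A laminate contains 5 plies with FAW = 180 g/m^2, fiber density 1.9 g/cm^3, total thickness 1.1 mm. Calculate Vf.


Vf = n * FAW / (rho_f * h * 1000) = 5 * 180 / (1.9 * 1.1 * 1000) = 0.4306

0.4306


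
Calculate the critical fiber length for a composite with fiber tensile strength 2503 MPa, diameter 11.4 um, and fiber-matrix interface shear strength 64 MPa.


Lc = sigma_f * d / (2 * tau_i) = 2503 * 11.4 / (2 * 64) = 222.9 um

222.9 um


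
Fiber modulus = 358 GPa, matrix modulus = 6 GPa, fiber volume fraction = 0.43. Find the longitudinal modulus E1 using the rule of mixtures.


E1 = Ef*Vf + Em*(1-Vf) = 358*0.43 + 6*0.57 = 157.36 GPa

157.36 GPa


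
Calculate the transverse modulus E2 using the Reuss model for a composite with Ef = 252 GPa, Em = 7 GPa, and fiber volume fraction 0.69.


1/E2 = Vf/Ef + (1-Vf)/Em = 0.69/252 + 0.31/7
E2 = 21.27 GPa

21.27 GPa


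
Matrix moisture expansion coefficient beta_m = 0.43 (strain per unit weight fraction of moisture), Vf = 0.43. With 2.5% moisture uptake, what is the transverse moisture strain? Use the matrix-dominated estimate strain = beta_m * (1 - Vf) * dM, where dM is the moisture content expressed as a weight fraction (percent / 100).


dM = 2.5/100 = 0.025
strain = beta_m * (1-Vf) * dM = 0.43 * 0.57 * 0.025 = 0.0061275

0.0061275


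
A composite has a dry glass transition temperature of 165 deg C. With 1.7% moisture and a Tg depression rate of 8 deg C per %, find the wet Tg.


Tg_wet = Tg_dry - k*moisture = 165 - 8*1.7 = 151.4 deg C

151.4 deg C


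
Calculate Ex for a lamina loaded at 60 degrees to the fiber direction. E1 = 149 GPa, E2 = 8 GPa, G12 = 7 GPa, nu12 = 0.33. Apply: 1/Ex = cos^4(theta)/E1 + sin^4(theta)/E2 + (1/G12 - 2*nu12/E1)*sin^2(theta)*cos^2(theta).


cos^4(60) = 0.0625, sin^4(60) = 0.5625, sin^2(60)*cos^2(60) = 0.1875
1/G12 - 2*nu12/E1 = 1/7 - 2*0.33/149 = 0.138428 GPa^-1
1/Ex = 0.0625/149 + 0.5625/8 + 0.138428*0.1875 = 0.0966871 GPa^-1
Ex = 10.34 GPa

10.34 GPa


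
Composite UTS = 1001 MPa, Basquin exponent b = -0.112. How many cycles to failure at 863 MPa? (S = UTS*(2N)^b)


N = 0.5 * (S/UTS)^(1/b) = 0.5 * (863/1001)^(1/-0.112) = 1.8801 cycles

1.8801 cycles


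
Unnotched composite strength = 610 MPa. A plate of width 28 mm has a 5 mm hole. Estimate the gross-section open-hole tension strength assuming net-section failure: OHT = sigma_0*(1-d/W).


OHT = sigma_0*(1-d/W) = 610*(1-5/28) = 501.1 MPa

501.1 MPa


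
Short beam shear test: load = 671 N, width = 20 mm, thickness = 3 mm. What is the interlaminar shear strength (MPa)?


ILSS = 3F/(4bh) = 3*671/(4*20*3) = 8.39 MPa

8.39 MPa


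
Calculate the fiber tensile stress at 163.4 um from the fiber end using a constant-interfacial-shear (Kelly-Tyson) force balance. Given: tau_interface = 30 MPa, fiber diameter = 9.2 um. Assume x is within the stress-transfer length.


Force balance: sigma_f * (pi*d^2/4) = tau * (pi*d) * x  ->  sigma_f = 4 * tau * x / d
sigma_f = 4 * 30 * 163.4 / 9.2 = 2131.3 MPa

2131.3 MPa


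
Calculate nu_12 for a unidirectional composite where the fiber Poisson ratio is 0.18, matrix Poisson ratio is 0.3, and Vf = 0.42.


nu_12 = nu_f*Vf + nu_m*(1-Vf) = 0.18*0.42 + 0.3*0.58 = 0.2496

0.2496


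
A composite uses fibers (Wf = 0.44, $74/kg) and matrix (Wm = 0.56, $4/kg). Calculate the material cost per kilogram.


Cost = cost_f*Wf + cost_m*Wm = 74*0.44 + 4*0.56 = $34.8/kg

$34.8/kg


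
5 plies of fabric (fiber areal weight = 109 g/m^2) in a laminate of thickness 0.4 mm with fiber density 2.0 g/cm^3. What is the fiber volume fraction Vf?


Vf = n * FAW / (rho_f * h * 1000) = 5 * 109 / (2.0 * 0.4 * 1000) = 0.6813

0.6813


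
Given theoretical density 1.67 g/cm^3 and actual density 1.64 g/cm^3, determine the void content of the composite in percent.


Void% = (rho_theo - rho_actual)/rho_theo * 100 = (1.67 - 1.64)/1.67 * 100 = 1.8%

1.8%


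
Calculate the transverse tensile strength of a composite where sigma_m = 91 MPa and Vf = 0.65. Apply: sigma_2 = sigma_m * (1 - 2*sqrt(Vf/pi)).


factor = 1 - 2*sqrt(0.65/pi) = 0.0903
sigma_2 = 91 * 0.0903 = 8.21 MPa

8.21 MPa


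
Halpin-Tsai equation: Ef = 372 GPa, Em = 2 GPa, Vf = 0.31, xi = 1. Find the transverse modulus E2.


eta = (Ef/Em - 1)/(Ef/Em + xi) = (186.0 - 1)/(186.0 + 1) = 0.9893
E2 = Em*(1+xi*eta*Vf)/(1-eta*Vf) = 3.77 GPa

3.77 GPa


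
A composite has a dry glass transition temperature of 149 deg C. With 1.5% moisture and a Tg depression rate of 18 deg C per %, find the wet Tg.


Tg_wet = Tg_dry - k*moisture = 149 - 18*1.5 = 122.0 deg C

122.0 deg C


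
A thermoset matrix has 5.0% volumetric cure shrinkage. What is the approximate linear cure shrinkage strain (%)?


Linear shrinkage ≈ vol_shrink/3 = 5.0/3 = 1.667%

1.667%


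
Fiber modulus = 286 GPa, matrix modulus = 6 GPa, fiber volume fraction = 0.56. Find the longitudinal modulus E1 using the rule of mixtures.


E1 = Ef*Vf + Em*(1-Vf) = 286*0.56 + 6*0.44 = 162.8 GPa

162.8 GPa


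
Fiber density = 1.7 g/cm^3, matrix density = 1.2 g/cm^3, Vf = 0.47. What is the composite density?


rho_c = rho_f*Vf + rho_m*(1-Vf) = 1.7*0.47 + 1.2*0.53 = 1.435 g/cm^3

1.435 g/cm^3


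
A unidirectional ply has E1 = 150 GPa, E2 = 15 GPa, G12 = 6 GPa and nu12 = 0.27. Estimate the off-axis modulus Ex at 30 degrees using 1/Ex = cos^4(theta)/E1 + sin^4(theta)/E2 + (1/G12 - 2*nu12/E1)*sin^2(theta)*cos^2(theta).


cos^4(30) = 0.5625, sin^4(30) = 0.0625, sin^2(30)*cos^2(30) = 0.1875
1/G12 - 2*nu12/E1 = 1/6 - 2*0.27/150 = 0.163067 GPa^-1
1/Ex = 0.5625/150 + 0.0625/15 + 0.163067*0.1875 = 0.0384917 GPa^-1
Ex = 25.98 GPa

25.98 GPa


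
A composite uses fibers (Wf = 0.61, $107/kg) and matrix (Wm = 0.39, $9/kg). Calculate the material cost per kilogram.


Cost = cost_f*Wf + cost_m*Wm = 107*0.61 + 9*0.39 = $68.78/kg

$68.78/kg


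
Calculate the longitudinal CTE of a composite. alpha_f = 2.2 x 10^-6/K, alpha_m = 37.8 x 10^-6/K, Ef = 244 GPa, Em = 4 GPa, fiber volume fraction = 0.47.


E1 = Ef*Vf + Em*(1-Vf) = 116.8
alpha_1 = (alpha_f*Ef*Vf + alpha_m*Em*(1-Vf))/E1 = 2.85 x 10^-6/K

2.85 x 10^-6/K


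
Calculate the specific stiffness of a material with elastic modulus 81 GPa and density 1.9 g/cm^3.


Specific stiffness = E/rho = 81/1.9 = 42.6 GPa/(g/cm^3)

42.6 GPa/(g/cm^3)


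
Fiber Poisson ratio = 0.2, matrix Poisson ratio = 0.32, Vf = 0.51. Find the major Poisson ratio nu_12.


nu_12 = nu_f*Vf + nu_m*(1-Vf) = 0.2*0.51 + 0.32*0.49 = 0.2588

0.2588


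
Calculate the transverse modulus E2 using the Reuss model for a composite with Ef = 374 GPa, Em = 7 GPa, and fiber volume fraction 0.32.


1/E2 = Vf/Ef + (1-Vf)/Em = 0.32/374 + 0.68/7
E2 = 10.2 GPa

10.2 GPa


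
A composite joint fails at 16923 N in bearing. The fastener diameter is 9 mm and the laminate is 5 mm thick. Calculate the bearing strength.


sigma_br = F/(d*h) = 16923/(9*5) = 376.1 MPa

376.1 MPa


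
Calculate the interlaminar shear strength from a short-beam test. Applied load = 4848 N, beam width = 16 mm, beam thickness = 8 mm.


ILSS = 3F/(4bh) = 3*4848/(4*16*8) = 28.41 MPa

28.41 MPa


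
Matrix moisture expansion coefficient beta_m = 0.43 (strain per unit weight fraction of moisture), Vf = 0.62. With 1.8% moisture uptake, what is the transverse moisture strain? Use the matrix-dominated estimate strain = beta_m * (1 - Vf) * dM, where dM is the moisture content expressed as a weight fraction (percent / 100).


dM = 1.8/100 = 0.018
strain = beta_m * (1-Vf) * dM = 0.43 * 0.38 * 0.018 = 0.0029412

0.0029412


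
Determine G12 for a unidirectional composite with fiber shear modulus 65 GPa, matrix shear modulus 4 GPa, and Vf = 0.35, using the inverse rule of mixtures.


1/G12 = Vf/Gf + (1-Vf)/Gm = 0.35/65 + 0.65/4
G12 = 5.96 GPa

5.96 GPa


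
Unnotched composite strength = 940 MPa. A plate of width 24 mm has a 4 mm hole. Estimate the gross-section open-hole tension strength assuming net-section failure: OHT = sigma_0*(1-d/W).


OHT = sigma_0*(1-d/W) = 940*(1-4/24) = 783.3 MPa

783.3 MPa


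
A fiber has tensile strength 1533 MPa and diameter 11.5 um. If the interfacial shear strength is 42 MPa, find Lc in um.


Lc = sigma_f * d / (2 * tau_i) = 1533 * 11.5 / (2 * 42) = 209.9 um

209.9 um


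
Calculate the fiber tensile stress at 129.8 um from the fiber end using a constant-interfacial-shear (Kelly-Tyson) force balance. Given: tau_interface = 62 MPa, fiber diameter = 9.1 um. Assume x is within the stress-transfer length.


Force balance: sigma_f * (pi*d^2/4) = tau * (pi*d) * x  ->  sigma_f = 4 * tau * x / d
sigma_f = 4 * 62 * 129.8 / 9.1 = 3537.4 MPa

3537.4 MPa


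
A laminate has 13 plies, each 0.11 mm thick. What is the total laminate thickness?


h = n * t_ply = 13 * 0.11 = 1.43 mm

1.43 mm


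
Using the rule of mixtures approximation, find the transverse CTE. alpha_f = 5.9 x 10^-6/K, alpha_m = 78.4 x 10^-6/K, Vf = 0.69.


alpha_2 = alpha_f*Vf + alpha_m*(1-Vf) = 5.9*0.69 + 78.4*0.31 = 28.4 x 10^-6/K

28.4 x 10^-6/K


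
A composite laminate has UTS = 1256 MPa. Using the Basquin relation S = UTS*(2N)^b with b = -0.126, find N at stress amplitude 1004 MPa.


N = 0.5 * (S/UTS)^(1/b) = 0.5 * (1004/1256)^(1/-0.126) = 2.9569 cycles

2.9569 cycles


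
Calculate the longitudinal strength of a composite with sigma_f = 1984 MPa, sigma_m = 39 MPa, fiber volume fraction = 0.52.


sigma_1 = sigma_f*Vf + sigma_m*(1-Vf) = 1984*0.52 + 39*0.48 = 1050.4 MPa

1050.4 MPa


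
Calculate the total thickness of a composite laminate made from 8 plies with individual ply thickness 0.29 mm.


h = n * t_ply = 8 * 0.29 = 2.32 mm

2.32 mm


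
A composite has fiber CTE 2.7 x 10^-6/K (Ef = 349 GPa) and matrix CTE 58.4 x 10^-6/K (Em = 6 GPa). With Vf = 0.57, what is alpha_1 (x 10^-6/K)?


E1 = Ef*Vf + Em*(1-Vf) = 201.51
alpha_1 = (alpha_f*Ef*Vf + alpha_m*Em*(1-Vf))/E1 = 3.41 x 10^-6/K

3.41 x 10^-6/K


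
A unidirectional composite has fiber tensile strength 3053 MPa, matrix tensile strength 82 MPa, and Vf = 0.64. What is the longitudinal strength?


sigma_1 = sigma_f*Vf + sigma_m*(1-Vf) = 3053*0.64 + 82*0.36 = 1983.4 MPa

1983.4 MPa


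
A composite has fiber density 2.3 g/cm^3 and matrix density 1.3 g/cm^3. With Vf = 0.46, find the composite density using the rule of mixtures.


rho_c = rho_f*Vf + rho_m*(1-Vf) = 2.3*0.46 + 1.3*0.54 = 1.76 g/cm^3

1.76 g/cm^3


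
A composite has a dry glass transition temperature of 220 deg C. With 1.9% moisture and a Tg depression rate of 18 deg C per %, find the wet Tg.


Tg_wet = Tg_dry - k*moisture = 220 - 18*1.9 = 185.8 deg C

185.8 deg C


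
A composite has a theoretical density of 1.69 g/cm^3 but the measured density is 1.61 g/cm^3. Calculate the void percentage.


Void% = (rho_theo - rho_actual)/rho_theo * 100 = (1.69 - 1.61)/1.69 * 100 = 4.73%

4.73%


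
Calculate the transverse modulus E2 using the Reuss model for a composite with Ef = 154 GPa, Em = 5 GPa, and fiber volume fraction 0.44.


1/E2 = Vf/Ef + (1-Vf)/Em = 0.44/154 + 0.56/5
E2 = 8.71 GPa

8.71 GPa


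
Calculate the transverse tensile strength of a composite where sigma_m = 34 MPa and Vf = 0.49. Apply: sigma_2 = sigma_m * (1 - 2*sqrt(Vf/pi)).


factor = 1 - 2*sqrt(0.49/pi) = 0.2101
sigma_2 = 34 * 0.2101 = 7.14 MPa

7.14 MPa


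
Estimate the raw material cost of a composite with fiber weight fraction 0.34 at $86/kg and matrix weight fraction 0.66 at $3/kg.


Cost = cost_f*Wf + cost_m*Wm = 86*0.34 + 3*0.66 = $31.22/kg

$31.22/kg


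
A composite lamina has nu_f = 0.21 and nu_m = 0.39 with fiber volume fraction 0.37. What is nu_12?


nu_12 = nu_f*Vf + nu_m*(1-Vf) = 0.21*0.37 + 0.39*0.63 = 0.3234

0.3234


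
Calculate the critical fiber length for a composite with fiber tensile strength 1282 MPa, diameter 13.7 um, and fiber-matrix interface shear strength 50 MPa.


Lc = sigma_f * d / (2 * tau_i) = 1282 * 13.7 / (2 * 50) = 175.6 um

175.6 um


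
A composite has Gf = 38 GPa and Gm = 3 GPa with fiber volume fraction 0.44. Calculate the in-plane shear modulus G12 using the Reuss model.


1/G12 = Vf/Gf + (1-Vf)/Gm = 0.44/38 + 0.56/3
G12 = 5.04 GPa

5.04 GPa


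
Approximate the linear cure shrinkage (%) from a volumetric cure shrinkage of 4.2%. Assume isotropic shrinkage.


Linear shrinkage ≈ vol_shrink/3 = 4.2/3 = 1.4%

1.4%


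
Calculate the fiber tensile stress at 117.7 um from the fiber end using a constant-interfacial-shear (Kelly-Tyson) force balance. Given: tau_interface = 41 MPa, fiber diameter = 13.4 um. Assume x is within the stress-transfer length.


Force balance: sigma_f * (pi*d^2/4) = tau * (pi*d) * x  ->  sigma_f = 4 * tau * x / d
sigma_f = 4 * 41 * 117.7 / 13.4 = 1440.5 MPa

1440.5 MPa


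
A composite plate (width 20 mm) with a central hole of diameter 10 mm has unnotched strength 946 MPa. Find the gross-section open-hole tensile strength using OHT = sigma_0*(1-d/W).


OHT = sigma_0*(1-d/W) = 946*(1-10/20) = 473.0 MPa

473.0 MPa


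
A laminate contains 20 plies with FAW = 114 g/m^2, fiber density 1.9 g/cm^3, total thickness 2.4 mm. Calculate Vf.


Vf = n * FAW / (rho_f * h * 1000) = 20 * 114 / (1.9 * 2.4 * 1000) = 0.5

0.5


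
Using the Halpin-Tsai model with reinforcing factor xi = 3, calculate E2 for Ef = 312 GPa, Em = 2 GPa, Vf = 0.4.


eta = (Ef/Em - 1)/(Ef/Em + xi) = (156.0 - 1)/(156.0 + 3) = 0.9748
E2 = Em*(1+xi*eta*Vf)/(1-eta*Vf) = 7.11 GPa

7.11 GPa


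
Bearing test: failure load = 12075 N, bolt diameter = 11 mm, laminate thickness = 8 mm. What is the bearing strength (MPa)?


sigma_br = F/(d*h) = 12075/(11*8) = 137.2 MPa

137.2 MPa


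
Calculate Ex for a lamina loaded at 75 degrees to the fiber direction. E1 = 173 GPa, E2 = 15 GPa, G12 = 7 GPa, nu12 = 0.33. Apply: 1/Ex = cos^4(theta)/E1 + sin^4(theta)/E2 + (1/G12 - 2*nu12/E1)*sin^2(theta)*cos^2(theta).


cos^4(75) = 0.004487, sin^4(75) = 0.870513, sin^2(75)*cos^2(75) = 0.0625
1/G12 - 2*nu12/E1 = 1/7 - 2*0.33/173 = 0.139042 GPa^-1
1/Ex = 0.004487/173 + 0.870513/15 + 0.139042*0.0625 = 0.0667503 GPa^-1
Ex = 14.98 GPa

14.98 GPa


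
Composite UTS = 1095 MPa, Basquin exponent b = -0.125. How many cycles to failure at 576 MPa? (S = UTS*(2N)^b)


N = 0.5 * (S/UTS)^(1/b) = 0.5 * (576/1095)^(1/-0.125) = 85.2910 cycles

85.2910 cycles


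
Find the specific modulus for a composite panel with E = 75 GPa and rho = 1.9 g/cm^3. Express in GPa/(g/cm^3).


Specific stiffness = E/rho = 75/1.9 = 39.5 GPa/(g/cm^3)

39.5 GPa/(g/cm^3)


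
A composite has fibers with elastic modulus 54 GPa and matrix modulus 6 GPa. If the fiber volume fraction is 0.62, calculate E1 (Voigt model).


E1 = Ef*Vf + Em*(1-Vf) = 54*0.62 + 6*0.38 = 35.76 GPa

35.76 GPa


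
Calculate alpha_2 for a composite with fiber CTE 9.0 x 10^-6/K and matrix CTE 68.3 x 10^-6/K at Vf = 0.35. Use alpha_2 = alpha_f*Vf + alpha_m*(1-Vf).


alpha_2 = alpha_f*Vf + alpha_m*(1-Vf) = 9.0*0.35 + 68.3*0.65 = 47.5 x 10^-6/K

47.5 x 10^-6/K


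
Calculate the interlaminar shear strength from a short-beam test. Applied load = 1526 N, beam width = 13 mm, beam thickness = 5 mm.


ILSS = 3F/(4bh) = 3*1526/(4*13*5) = 17.61 MPa

17.61 MPa


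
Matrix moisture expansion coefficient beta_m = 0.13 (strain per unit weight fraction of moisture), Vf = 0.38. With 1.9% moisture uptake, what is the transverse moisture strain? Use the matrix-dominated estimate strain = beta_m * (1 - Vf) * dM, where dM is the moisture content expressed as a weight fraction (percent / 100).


dM = 1.9/100 = 0.019
strain = beta_m * (1-Vf) * dM = 0.13 * 0.62 * 0.019 = 0.0015314

0.0015314


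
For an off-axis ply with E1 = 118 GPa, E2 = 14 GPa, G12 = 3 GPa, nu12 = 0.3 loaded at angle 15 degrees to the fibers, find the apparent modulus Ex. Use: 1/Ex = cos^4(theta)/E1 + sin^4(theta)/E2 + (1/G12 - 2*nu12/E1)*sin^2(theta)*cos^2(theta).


cos^4(15) = 0.870513, sin^4(15) = 0.004487, sin^2(15)*cos^2(15) = 0.0625
1/G12 - 2*nu12/E1 = 1/3 - 2*0.3/118 = 0.328249 GPa^-1
1/Ex = 0.870513/118 + 0.004487/14 + 0.328249*0.0625 = 0.0282133 GPa^-1
Ex = 35.44 GPa

35.44 GPa


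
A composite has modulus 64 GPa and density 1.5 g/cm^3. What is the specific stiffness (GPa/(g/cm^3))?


Specific stiffness = E/rho = 64/1.5 = 42.7 GPa/(g/cm^3)

42.7 GPa/(g/cm^3)


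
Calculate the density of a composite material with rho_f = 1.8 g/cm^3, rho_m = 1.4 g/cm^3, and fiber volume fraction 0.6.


rho_c = rho_f*Vf + rho_m*(1-Vf) = 1.8*0.6 + 1.4*0.4 = 1.64 g/cm^3

1.64 g/cm^3


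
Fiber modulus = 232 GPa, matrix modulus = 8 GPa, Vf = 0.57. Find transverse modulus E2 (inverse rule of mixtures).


1/E2 = Vf/Ef + (1-Vf)/Em = 0.57/232 + 0.43/8
E2 = 17.79 GPa

17.79 GPa


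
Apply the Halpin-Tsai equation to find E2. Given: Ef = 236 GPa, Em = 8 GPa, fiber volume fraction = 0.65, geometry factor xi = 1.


eta = (Ef/Em - 1)/(Ef/Em + xi) = (29.5 - 1)/(29.5 + 1) = 0.9344
E2 = Em*(1+xi*eta*Vf)/(1-eta*Vf) = 32.75 GPa

32.75 GPa


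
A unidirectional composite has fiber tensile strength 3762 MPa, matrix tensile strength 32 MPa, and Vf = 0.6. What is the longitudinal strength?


sigma_1 = sigma_f*Vf + sigma_m*(1-Vf) = 3762*0.6 + 32*0.4 = 2270.0 MPa

2270.0 MPa


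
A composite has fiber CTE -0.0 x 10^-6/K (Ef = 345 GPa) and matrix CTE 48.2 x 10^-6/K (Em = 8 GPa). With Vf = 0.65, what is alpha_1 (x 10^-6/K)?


E1 = Ef*Vf + Em*(1-Vf) = 227.05
alpha_1 = (alpha_f*Ef*Vf + alpha_m*Em*(1-Vf))/E1 = 0.59 x 10^-6/K

0.59 x 10^-6/K


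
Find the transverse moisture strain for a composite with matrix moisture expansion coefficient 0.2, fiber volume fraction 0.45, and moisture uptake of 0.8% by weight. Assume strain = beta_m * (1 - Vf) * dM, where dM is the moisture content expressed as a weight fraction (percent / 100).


dM = 0.8/100 = 0.008
strain = beta_m * (1-Vf) * dM = 0.2 * 0.55 * 0.008 = 0.00088

0.00088


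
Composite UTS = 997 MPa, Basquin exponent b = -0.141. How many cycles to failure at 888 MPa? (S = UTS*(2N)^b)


N = 0.5 * (S/UTS)^(1/b) = 0.5 * (888/997)^(1/-0.141) = 1.1365 cycles

1.1365 cycles


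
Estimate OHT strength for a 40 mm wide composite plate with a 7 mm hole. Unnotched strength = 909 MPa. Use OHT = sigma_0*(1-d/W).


OHT = sigma_0*(1-d/W) = 909*(1-7/40) = 749.9 MPa

749.9 MPa


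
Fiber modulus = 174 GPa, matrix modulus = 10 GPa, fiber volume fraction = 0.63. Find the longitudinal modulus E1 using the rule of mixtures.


E1 = Ef*Vf + Em*(1-Vf) = 174*0.63 + 10*0.37 = 113.32 GPa

113.32 GPa


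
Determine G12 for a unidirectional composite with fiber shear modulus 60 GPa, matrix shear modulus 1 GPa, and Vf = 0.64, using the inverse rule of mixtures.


1/G12 = Vf/Gf + (1-Vf)/Gm = 0.64/60 + 0.36/1
G12 = 2.7 GPa

2.7 GPa


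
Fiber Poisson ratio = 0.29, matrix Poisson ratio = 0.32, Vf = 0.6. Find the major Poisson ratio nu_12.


nu_12 = nu_f*Vf + nu_m*(1-Vf) = 0.29*0.6 + 0.32*0.4 = 0.302

0.302


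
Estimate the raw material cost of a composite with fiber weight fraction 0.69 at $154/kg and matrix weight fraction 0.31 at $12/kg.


Cost = cost_f*Wf + cost_m*Wm = 154*0.69 + 12*0.31 = $109.98/kg

$109.98/kg


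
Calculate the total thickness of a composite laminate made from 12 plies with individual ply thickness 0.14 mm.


h = n * t_ply = 12 * 0.14 = 1.68 mm

1.68 mm


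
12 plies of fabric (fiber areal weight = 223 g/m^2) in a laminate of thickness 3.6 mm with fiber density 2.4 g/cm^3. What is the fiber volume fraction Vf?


Vf = n * FAW / (rho_f * h * 1000) = 12 * 223 / (2.4 * 3.6 * 1000) = 0.3097

0.3097


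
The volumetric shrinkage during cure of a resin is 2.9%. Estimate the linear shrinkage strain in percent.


Linear shrinkage ≈ vol_shrink/3 = 2.9/3 = 0.967%

0.967%


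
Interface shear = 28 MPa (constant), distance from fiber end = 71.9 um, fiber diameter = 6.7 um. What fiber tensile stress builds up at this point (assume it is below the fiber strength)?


Force balance: sigma_f * (pi*d^2/4) = tau * (pi*d) * x  ->  sigma_f = 4 * tau * x / d
sigma_f = 4 * 28 * 71.9 / 6.7 = 1201.9 MPa

1201.9 MPa
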